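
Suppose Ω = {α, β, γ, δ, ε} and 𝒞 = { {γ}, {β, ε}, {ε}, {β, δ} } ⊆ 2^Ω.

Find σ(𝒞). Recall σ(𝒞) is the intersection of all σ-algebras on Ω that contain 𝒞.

Begin from { ∅, {γ}, {ε}, {β, δ}, {β, ε}, Ω } (that is, 𝒞 plus ∅ and Ω).
Iteration 1: +8 →
  {γ, ε}  = {γ} ∪ {ε}
  {α, γ, δ}  = Ω∖{β, ε}
  {α, γ, ε}  = Ω∖{β, δ}
  {β, γ, δ}  = {γ} ∪ {β, δ}
  {β, γ, ε}  = {γ} ∪ {β, ε}
  {β, δ, ε}  = {β, ε} ∪ {β, δ}
  {α, β, γ, δ}  = Ω∖{ε}
  {α, β, δ, ε}  = Ω∖{γ}
  |family| = 14
Iteration 2 (7 new):
  {α, γ}  = Ω∖{β, δ, ε}
  {α, δ}  = Ω∖{β, γ, ε}
  {α, ε}  = Ω∖{β, γ, δ}
  {α, β, δ}  = Ω∖{γ, ε}
  {α, β, γ, ε}  = {β, ε} ∪ {α, γ, ε}
  {α, γ, δ, ε}  = {α, γ, ε} ∪ {α, γ, δ}
  {β, γ, δ, ε}  = {β, ε} ∪ {β, γ, δ}
  |family| = 21
Iteration 3 adds 5:
  {α}  = Ω∖{β, γ, δ, ε}
  {β}  = Ω∖{α, γ, δ, ε}
  {δ}  = Ω∖{α, β, γ, ε}
  {α, β, ε}  = {β, ε} ∪ {α, ε}
  {α, δ, ε}  = {α, δ} ∪ {α, ε}
  |family| = 26
Iteration 4. New:
  {α, β}  = {β} ∪ {α}
  {β, γ}  = Ω∖{α, δ, ε}
  {γ, δ}  = Ω∖{α, β, ε}
  {δ, ε}  = {ε} ∪ {δ}
  {α, β, γ}  = {β} ∪ {α, γ}
  {γ, δ, ε}  = {δ} ∪ {γ, ε}
  |family| = 32
Iteration 5: no new sets; the family is a σ-algebra.

σ(𝒞) = { ∅, {α}, {β}, {γ}, {δ}, {ε}, {α, β}, {α, γ}, {α, δ}, {α, ε}, {β, γ}, {β, δ}, {β, ε}, {γ, δ}, {γ, ε}, {δ, ε}, {α, β, γ}, {α, β, δ}, {α, β, ε}, {α, γ, δ}, {α, γ, ε}, {α, δ, ε}, {β, γ, δ}, {β, γ, ε}, {β, δ, ε}, {γ, δ, ε}, {α, β, γ, δ}, {α, β, γ, ε}, {α, β, δ, ε}, {α, γ, δ, ε}, {β, γ, δ, ε}, Ω }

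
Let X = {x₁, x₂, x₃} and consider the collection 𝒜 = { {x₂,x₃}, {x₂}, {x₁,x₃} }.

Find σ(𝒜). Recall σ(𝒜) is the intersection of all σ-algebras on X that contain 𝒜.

σ(𝒜) (8 sets): { {}, {x₁}, {x₂}, {x₃}, {x₁,x₂}, {x₁,x₃}, {x₂,x₃}, X }

Working:
Start: 𝒜 ∪ {∅, X} = { {}, {x₂}, {x₁,x₃}, {x₂,x₃}, X }.
Round 1. New:
  {x₁}  = {x₂,x₃}ᶜ
  (now 6)
Round 2: 1 new —
  {x₁,x₂}  = {x₂} ∪ {x₁}
  (now 7)
Round 3 adds 1:
  {x₃}  = {x₁,x₂}ᶜ
  (now 8)
After Round 4 the family is unchanged; done.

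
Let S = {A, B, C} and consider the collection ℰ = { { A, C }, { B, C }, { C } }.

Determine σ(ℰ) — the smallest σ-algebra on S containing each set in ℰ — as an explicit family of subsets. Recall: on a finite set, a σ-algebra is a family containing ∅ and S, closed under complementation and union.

Start: ℰ ∪ {∅, S} = { ∅, { C }, { A, C }, { B, C }, S }.
Pass 1 (3 new):
  { A }  = S∖{ B, C }
  { B }  = S∖{ A, C }
  { A, B }  = S∖{ C }
  |family| = 8
Pass 2 adds nothing — fixpoint reached.

|σ(ℰ)| = 8.  σ(ℰ) = { ∅, { A }, { B }, { C }, { A, B }, { A, C }, { B, C }, S }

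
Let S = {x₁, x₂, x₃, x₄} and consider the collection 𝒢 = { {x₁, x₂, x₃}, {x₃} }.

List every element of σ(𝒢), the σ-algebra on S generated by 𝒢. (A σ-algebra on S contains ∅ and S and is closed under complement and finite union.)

|σ(𝒢)| = 8.  σ(𝒢) = { {}, {x₃}, {x₄}, {x₁, x₂}, {x₃, x₄}, {x₁, x₂, x₃}, {x₁, x₂, x₄}, S }

Derivation:
Begin from { {}, {x₃}, {x₁, x₂, x₃}, S } (that is, 𝒢 plus ∅ and S).
Iteration 1 adds 2:
  {x₄}  = S∖{x₁, x₂, x₃}
  {x₁, x₂, x₄}  = S∖{x₃}
  [6 total]
Iteration 2 (1 new):
  {x₃, x₄}  = {x₃} ∪ {x₄}
  [7 total]
Iteration 3. New:
  {x₁, x₂}  = S∖{x₃, x₄}
  [8 total]
After Iteration 4 the family is unchanged; done.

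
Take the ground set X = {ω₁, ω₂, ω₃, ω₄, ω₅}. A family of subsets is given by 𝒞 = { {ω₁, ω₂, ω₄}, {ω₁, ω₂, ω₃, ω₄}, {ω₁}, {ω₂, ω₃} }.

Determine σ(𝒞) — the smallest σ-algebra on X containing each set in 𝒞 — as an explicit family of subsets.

Answer: σ(𝒞) = { {}, {ω₁}, {ω₂}, {ω₃}, {ω₄}, {ω₅}, {ω₁, ω₂}, {ω₁, ω₃}, {ω₁, ω₄}, {ω₁, ω₅}, {ω₂, ω₃}, {ω₂, ω₄}, {ω₂, ω₅}, {ω₃, ω₄}, {ω₃, ω₅}, {ω₄, ω₅}, {ω₁, ω₂, ω₃}, {ω₁, ω₂, ω₄}, {ω₁, ω₂, ω₅}, {ω₁, ω₃, ω₄}, {ω₁, ω₃, ω₅}, {ω₁, ω₄, ω₅}, {ω₂, ω₃, ω₄}, {ω₂, ω₃, ω₅}, {ω₂, ω₄, ω₅}, {ω₃, ω₄, ω₅}, {ω₁, ω₂, ω₃, ω₄}, {ω₁, ω₂, ω₃, ω₅}, {ω₁, ω₂, ω₄, ω₅}, {ω₁, ω₃, ω₄, ω₅}, {ω₂, ω₃, ω₄, ω₅}, X }

Derivation:
Seed the family with 𝒞 together with ∅ and X: { {}, {ω₁}, {ω₂, ω₃}, {ω₁, ω₂, ω₄}, {ω₁, ω₂, ω₃, ω₄}, X }.
Round 1 adds 5:
  {ω₅}  = ᶜ of {ω₁, ω₂, ω₃, ω₄}
  {ω₃, ω₅}  = ᶜ of {ω₁, ω₂, ω₄}
  {ω₁, ω₂, ω₃}  = {ω₂, ω₃} ∪ {ω₁}
  {ω₁, ω₄, ω₅}  = ᶜ of {ω₂, ω₃}
  {ω₂, ω₃, ω₄, ω₅}  = ᶜ of {ω₁}
  [11 total]
Round 2. New:
  {ω₁, ω₅}  = {ω₅} ∪ {ω₁}
  {ω₄, ω₅}  = ᶜ of {ω₁, ω₂, ω₃}
  {ω₁, ω₃, ω₅}  = {ω₃, ω₅} ∪ {ω₁}
  {ω₂, ω₃, ω₅}  = {ω₅} ∪ {ω₂, ω₃}
  {ω₁, ω₂, ω₃, ω₅}  = {ω₁, ω₂, ω₃} ∪ {ω₅}
  {ω₁, ω₂, ω₄, ω₅}  = {ω₁, ω₄, ω₅} ∪ {ω₁, ω₂, ω₄}
  {ω₁, ω₃, ω₄, ω₅}  = {ω₁, ω₄, ω₅} ∪ {ω₃, ω₅}
  [18 total]
Round 3 adds 7:
  {ω₂}  = ᶜ of {ω₁, ω₃, ω₄, ω₅}
  {ω₃}  = ᶜ of {ω₁, ω₂, ω₄, ω₅}
  {ω₄}  = ᶜ of {ω₁, ω₂, ω₃, ω₅}
  {ω₁, ω₄}  = ᶜ of {ω₂, ω₃, ω₅}
  {ω₂, ω₄}  = ᶜ of {ω₁, ω₃, ω₅}
  {ω₂, ω₃, ω₄}  = ᶜ of {ω₁, ω₅}
  {ω₃, ω₄, ω₅}  = {ω₄, ω₅} ∪ {ω₃, ω₅}
  [25 total]
Round 4: +7 →
  {ω₁, ω₂}  = ᶜ of {ω₃, ω₄, ω₅}
  {ω₁, ω₃}  = {ω₃} ∪ {ω₁}
  {ω₂, ω₅}  = {ω₂} ∪ {ω₅}
  {ω₃, ω₄}  = {ω₃} ∪ {ω₄}
  {ω₁, ω₂, ω₅}  = {ω₂} ∪ {ω₁, ω₅}
  {ω₁, ω₃, ω₄}  = {ω₃} ∪ {ω₁, ω₄}
  {ω₂, ω₄, ω₅}  = {ω₂} ∪ {ω₄, ω₅}
  [32 total]
After Round 5 the family is unchanged; done.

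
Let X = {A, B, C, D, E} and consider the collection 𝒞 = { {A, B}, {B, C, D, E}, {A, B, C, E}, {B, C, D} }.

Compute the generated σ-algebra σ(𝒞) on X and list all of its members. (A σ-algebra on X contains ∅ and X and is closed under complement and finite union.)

Begin from { {}, {A, B}, {B, C, D}, {A, B, C, E}, {B, C, D, E}, X } (that is, 𝒞 plus ∅ and X).
Iteration 1: +5 →
  {A}  = {B, C, D, E}ᶜ
  {D}  = {A, B, C, E}ᶜ
  {A, E}  = {B, C, D}ᶜ
  {C, D, E}  = {A, B}ᶜ
  {A, B, C, D}  = {B, C, D} ∪ {A, B}
  [11 total]
Iteration 2 adds 6:
  {E}  = {A, B, C, D}ᶜ
  {A, D}  = {D} ∪ {A}
  {A, B, D}  = {A, B} ∪ {D}
  {A, B, E}  = {A, B} ∪ {A, E}
  {A, D, E}  = {A, E} ∪ {D}
  {A, C, D, E}  = {C, D, E} ∪ {A, E}
  [17 total]
Iteration 3. New:
  {B}  = {A, C, D, E}ᶜ
  {B, C}  = {A, D, E}ᶜ
  {C, D}  = {A, B, E}ᶜ
  {C, E}  = {A, B, D}ᶜ
  {D, E}  = {D} ∪ {E}
  {B, C, E}  = {A, D}ᶜ
  {A, B, D, E}  = {A, D, E} ∪ {A, B, E}
  [24 total]
Iteration 4 adds 7:
  {C}  = {A, B, D, E}ᶜ
  {B, D}  = {B} ∪ {D}
  {B, E}  = {B} ∪ {E}
  {A, B, C}  = {D, E}ᶜ
  {A, C, D}  = {C, D} ∪ {A, D}
  {A, C, E}  = {A, E} ∪ {C, E}
  {B, D, E}  = {B} ∪ {D, E}
  [31 total]
Iteration 5: +1 →
  {A, C}  = {B, D, E}ᶜ
  [32 total]
Iteration 6: already closed under ᶜ and ∪.

Therefore σ(𝒞) = { {}, {A}, {B}, {C}, {D}, {E}, {A, B}, {A, C}, {A, D}, {A, E}, {B, C}, {B, D}, {B, E}, {C, D}, {C, E}, {D, E}, {A, B, C}, {A, B, D}, {A, B, E}, {A, C, D}, {A, C, E}, {A, D, E}, {B, C, D}, {B, C, E}, {B, D, E}, {C, D, E}, {A, B, C, D}, {A, B, C, E}, {A, B, D, E}, {A, C, D, E}, {B, C, D, E}, X } (|σ(𝒞)| = 32).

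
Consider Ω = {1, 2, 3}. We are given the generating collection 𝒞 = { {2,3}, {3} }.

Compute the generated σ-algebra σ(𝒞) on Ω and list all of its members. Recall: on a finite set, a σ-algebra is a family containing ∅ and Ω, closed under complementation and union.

Seed the family with 𝒞 together with ∅ and Ω: { ∅, {3}, {2,3}, Ω }.
Pass 1: +2 →
  {1}  = {2,3}ᶜ
  {1,2}  = {3}ᶜ
  [6 total]
Pass 2 (1 new):
  {1,3}  = {3} ∪ {1}
  [7 total]
Pass 3: 1 new —
  {2}  = {1,3}ᶜ
  [8 total]
Pass 4: already closed under ᶜ and ∪.

Hence σ(𝒞) has 8 members: { ∅, {1}, {2}, {3}, {1,2}, {1,3}, {2,3}, Ω }.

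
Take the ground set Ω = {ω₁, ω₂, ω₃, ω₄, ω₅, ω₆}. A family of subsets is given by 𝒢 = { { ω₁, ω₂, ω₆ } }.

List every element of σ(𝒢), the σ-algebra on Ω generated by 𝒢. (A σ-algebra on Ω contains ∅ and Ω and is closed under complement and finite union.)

Start: 𝒢 ∪ {∅, Ω} = { ∅, { ω₁, ω₂, ω₆ }, Ω }.
Step 1 adds 1:
  { ω₃, ω₄, ω₅ }  = { ω₁, ω₂, ω₆ }ᶜ
  [4 total]
Step 2 adds nothing — fixpoint reached.

Therefore σ(𝒢) = { ∅, { ω₁, ω₂, ω₆ }, { ω₃, ω₄, ω₅ }, Ω } (|σ(𝒢)| = 4).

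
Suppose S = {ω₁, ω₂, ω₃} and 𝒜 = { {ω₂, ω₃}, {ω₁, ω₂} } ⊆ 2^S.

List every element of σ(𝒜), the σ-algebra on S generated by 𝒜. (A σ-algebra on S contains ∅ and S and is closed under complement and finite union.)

σ(𝒜) (8 sets): { ∅, {ω₁}, {ω₂}, {ω₃}, {ω₁, ω₂}, {ω₁, ω₃}, {ω₂, ω₃}, S }

Check:
Begin from { ∅, {ω₁, ω₂}, {ω₂, ω₃}, S } (that is, 𝒜 plus ∅ and S).
Step 1: +2 →
  {ω₁}  = {ω₂, ω₃}ᶜ
  {ω₃}  = {ω₁, ω₂}ᶜ
  (now 6)
Step 2: +1 →
  {ω₁, ω₃}  = {ω₃} ∪ {ω₁}
  (now 7)
Step 3. New:
  {ω₂}  = {ω₁, ω₃}ᶜ
  (now 8)
Step 4: already closed under ᶜ and ∪.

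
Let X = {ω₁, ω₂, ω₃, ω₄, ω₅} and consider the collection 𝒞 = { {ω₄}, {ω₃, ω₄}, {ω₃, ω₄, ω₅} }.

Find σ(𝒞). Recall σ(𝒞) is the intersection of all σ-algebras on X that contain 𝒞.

Answer: σ(𝒞) = { {}, {ω₃}, {ω₄}, {ω₅}, {ω₁, ω₂}, {ω₃, ω₄}, {ω₃, ω₅}, {ω₄, ω₅}, {ω₁, ω₂, ω₃}, {ω₁, ω₂, ω₄}, {ω₁, ω₂, ω₅}, {ω₃, ω₄, ω₅}, {ω₁, ω₂, ω₃, ω₄}, {ω₁, ω₂, ω₃, ω₅}, {ω₁, ω₂, ω₄, ω₅}, X }

Derivation:
Start: 𝒞 ∪ {∅, X} = { {}, {ω₄}, {ω₃, ω₄}, {ω₃, ω₄, ω₅}, X }.
Iteration 1. New:
  {ω₁, ω₂}  = {ω₃, ω₄, ω₅}ᶜ
  {ω₁, ω₂, ω₅}  = {ω₃, ω₄}ᶜ
  {ω₁, ω₂, ω₃, ω₅}  = {ω₄}ᶜ
  [8 total]
Iteration 2: +3 →
  {ω₁, ω₂, ω₄}  = {ω₄} ∪ {ω₁, ω₂}
  {ω₁, ω₂, ω₃, ω₄}  = {ω₃, ω₄} ∪ {ω₁, ω₂}
  {ω₁, ω₂, ω₄, ω₅}  = {ω₄} ∪ {ω₁, ω₂, ω₅}
  [11 total]
Iteration 3 adds 3:
  {ω₃}  = {ω₁, ω₂, ω₄, ω₅}ᶜ
  {ω₅}  = {ω₁, ω₂, ω₃, ω₄}ᶜ
  {ω₃, ω₅}  = {ω₁, ω₂, ω₄}ᶜ
  [14 total]
Iteration 4: 2 new —
  {ω₄, ω₅}  = {ω₄} ∪ {ω₅}
  {ω₁, ω₂, ω₃}  = {ω₃} ∪ {ω₁, ω₂}
  [16 total]
Iteration 5: no new sets; the family is a σ-algebra.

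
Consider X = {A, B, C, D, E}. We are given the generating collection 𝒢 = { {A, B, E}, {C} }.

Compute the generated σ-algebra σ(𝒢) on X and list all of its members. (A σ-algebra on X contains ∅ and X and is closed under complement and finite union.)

σ(𝒢) (8 sets): { {}, {C}, {D}, {C, D}, {A, B, E}, {A, B, C, E}, {A, B, D, E}, X }

Derivation:
Seed the family with 𝒢 together with ∅ and X: { {}, {C}, {A, B, E}, X }.
Pass 1: 3 new —
  {C, D}  = {A, B, E}ᶜ
  {A, B, C, E}  = {C} ∪ {A, B, E}
  {A, B, D, E}  = {C}ᶜ
  (now 7)
Pass 2: +1 →
  {D}  = {A, B, C, E}ᶜ
  (now 8)
Pass 3: no new sets; the family is a σ-algebra.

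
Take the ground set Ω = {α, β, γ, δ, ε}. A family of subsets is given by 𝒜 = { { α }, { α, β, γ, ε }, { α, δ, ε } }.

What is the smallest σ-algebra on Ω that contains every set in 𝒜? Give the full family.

Answer: σ(𝒜) = { ∅, { α }, { δ }, { ε }, { α, δ }, { α, ε }, { β, γ }, { δ, ε }, { α, β, γ }, { α, δ, ε }, { β, γ, δ }, { β, γ, ε }, { α, β, γ, δ }, { α, β, γ, ε }, { β, γ, δ, ε }, Ω }

Trace:
Seed the family with 𝒜 together with ∅ and Ω: { ∅, { α }, { α, δ, ε }, { α, β, γ, ε }, Ω }.
Iteration 1: 3 new —
  { δ }  = ᶜ of { α, β, γ, ε }
  { β, γ }  = ᶜ of { α, δ, ε }
  { β, γ, δ, ε }  = ᶜ of { α }
  — 8 sets.
Iteration 2. New:
  { α, δ }  = { δ } ∪ { α }
  { α, β, γ }  = { β, γ } ∪ { α }
  { β, γ, δ }  = { δ } ∪ { β, γ }
  — 11 sets.
Iteration 3. New:
  { α, ε }  = ᶜ of { β, γ, δ }
  { δ, ε }  = ᶜ of { α, β, γ }
  { β, γ, ε }  = ᶜ of { α, δ }
  { α, β, γ, δ }  = { β, γ } ∪ { α, δ }
  — 15 sets.
Iteration 4: +1 →
  { ε }  = ᶜ of { α, β, γ, δ }
  — 16 sets.
Iteration 5: already closed under ᶜ and ∪.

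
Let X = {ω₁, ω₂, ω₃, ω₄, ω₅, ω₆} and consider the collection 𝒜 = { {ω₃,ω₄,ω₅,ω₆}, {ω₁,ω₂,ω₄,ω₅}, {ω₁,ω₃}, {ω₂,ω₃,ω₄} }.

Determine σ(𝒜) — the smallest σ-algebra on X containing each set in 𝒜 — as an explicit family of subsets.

Seed the family with 𝒜 together with ∅ and X: { {}, {ω₁,ω₃}, {ω₂,ω₃,ω₄}, {ω₁,ω₂,ω₄,ω₅}, {ω₃,ω₄,ω₅,ω₆}, X }.
Round 1 adds 8:
  {ω₁,ω₂}  = ᶜ of {ω₃,ω₄,ω₅,ω₆}
  {ω₃,ω₆}  = ᶜ of {ω₁,ω₂,ω₄,ω₅}
  {ω₁,ω₅,ω₆}  = ᶜ of {ω₂,ω₃,ω₄}
  {ω₁,ω₂,ω₃,ω₄}  = {ω₂,ω₃,ω₄} ∪ {ω₁,ω₃}
  {ω₂,ω₄,ω₅,ω₆}  = ᶜ of {ω₁,ω₃}
  {ω₁,ω₂,ω₃,ω₄,ω₅}  = {ω₂,ω₃,ω₄} ∪ {ω₁,ω₂,ω₄,ω₅}
  {ω₁,ω₃,ω₄,ω₅,ω₆}  = {ω₁,ω₃} ∪ {ω₃,ω₄,ω₅,ω₆}
  {ω₂,ω₃,ω₄,ω₅,ω₆}  = {ω₂,ω₃,ω₄} ∪ {ω₃,ω₄,ω₅,ω₆}
  (now 14)
Round 2 adds 12:
  {ω₁}  = ᶜ of {ω₂,ω₃,ω₄,ω₅,ω₆}
  {ω₂}  = ᶜ of {ω₁,ω₃,ω₄,ω₅,ω₆}
  {ω₆}  = ᶜ of {ω₁,ω₂,ω₃,ω₄,ω₅}
  {ω₅,ω₆}  = ᶜ of {ω₁,ω₂,ω₃,ω₄}
  {ω₁,ω₂,ω₃}  = {ω₁,ω₂} ∪ {ω₁,ω₃}
  {ω₁,ω₃,ω₆}  = {ω₁,ω₃} ∪ {ω₃,ω₆}
  {ω₁,ω₂,ω₃,ω₆}  = {ω₁,ω₂} ∪ {ω₃,ω₆}
  {ω₁,ω₂,ω₅,ω₆}  = {ω₁,ω₂} ∪ {ω₁,ω₅,ω₆}
  {ω₁,ω₃,ω₅,ω₆}  = {ω₁,ω₅,ω₆} ∪ {ω₁,ω₃}
  {ω₂,ω₃,ω₄,ω₆}  = {ω₂,ω₃,ω₄} ∪ {ω₃,ω₆}
  {ω₁,ω₂,ω₃,ω₄,ω₆}  = {ω₃,ω₆} ∪ {ω₁,ω₂,ω₃,ω₄}
  {ω₁,ω₂,ω₄,ω₅,ω₆}  = {ω₁,ω₂} ∪ {ω₂,ω₄,ω₅,ω₆}
  (now 26)
Round 3: +15 →
  {ω₃}  = ᶜ of {ω₁,ω₂,ω₄,ω₅,ω₆}
  {ω₅}  = ᶜ of {ω₁,ω₂,ω₃,ω₄,ω₆}
  {ω₁,ω₅}  = ᶜ of {ω₂,ω₃,ω₄,ω₆}
  {ω₁,ω₆}  = {ω₆} ∪ {ω₁}
  {ω₂,ω₄}  = ᶜ of {ω₁,ω₃,ω₅,ω₆}
  {ω₂,ω₆}  = {ω₂} ∪ {ω₆}
  {ω₃,ω₄}  = ᶜ of {ω₁,ω₂,ω₅,ω₆}
  {ω₄,ω₅}  = ᶜ of {ω₁,ω₂,ω₃,ω₆}
  {ω₁,ω₂,ω₆}  = {ω₁,ω₂} ∪ {ω₆}
  {ω₂,ω₃,ω₆}  = {ω₂} ∪ {ω₃,ω₆}
  {ω₂,ω₄,ω₅}  = ᶜ of {ω₁,ω₃,ω₆}
  {ω₂,ω₅,ω₆}  = {ω₅,ω₆} ∪ {ω₂}
  {ω₃,ω₅,ω₆}  = {ω₅,ω₆} ∪ {ω₃,ω₆}
  {ω₄,ω₅,ω₆}  = ᶜ of {ω₁,ω₂,ω₃}
  {ω₁,ω₂,ω₃,ω₅,ω₆}  = {ω₅,ω₆} ∪ {ω₁,ω₂,ω₃}
  (now 41)
Round 4. New:
  {ω₄}  = ᶜ of {ω₁,ω₂,ω₃,ω₅,ω₆}
  {ω₂,ω₃}  = {ω₂} ∪ {ω₃}
  {ω₂,ω₅}  = {ω₂} ∪ {ω₅}
  {ω₃,ω₅}  = {ω₃} ∪ {ω₅}
  {ω₁,ω₂,ω₄}  = ᶜ of {ω₃,ω₅,ω₆}
  {ω₁,ω₂,ω₅}  = {ω₂} ∪ {ω₁,ω₅}
  {ω₁,ω₃,ω₄}  = ᶜ of {ω₂,ω₅,ω₆}
  {ω₁,ω₃,ω₅}  = {ω₁,ω₃} ∪ {ω₁,ω₅}
  {ω₁,ω₄,ω₅}  = ᶜ of {ω₂,ω₃,ω₆}
  {ω₂,ω₄,ω₆}  = {ω₂,ω₆} ∪ {ω₂,ω₄}
  {ω₃,ω₄,ω₅}  = ᶜ of {ω₁,ω₂,ω₆}
  {ω₃,ω₄,ω₆}  = {ω₃,ω₄} ∪ {ω₃,ω₆}
  {ω₁,ω₂,ω₃,ω₅}  = {ω₁,ω₂,ω₃} ∪ {ω₁,ω₅}
  {ω₁,ω₂,ω₄,ω₆}  = {ω₁,ω₆} ∪ {ω₂,ω₄}
  {ω₁,ω₃,ω₄,ω₅}  = ᶜ of {ω₂,ω₆}
  {ω₁,ω₃,ω₄,ω₆}  = {ω₃,ω₄} ∪ {ω₁,ω₃,ω₆}
  {ω₁,ω₄,ω₅,ω₆}  = {ω₁,ω₆} ∪ {ω₄,ω₅}
  {ω₂,ω₃,ω₄,ω₅}  = ᶜ of {ω₁,ω₆}
  {ω₂,ω₃,ω₅,ω₆}  = {ω₂} ∪ {ω₃,ω₅,ω₆}
  (now 60)
Round 5: +4 →
  {ω₁,ω₄}  = ᶜ of {ω₂,ω₃,ω₅,ω₆}
  {ω₄,ω₆}  = ᶜ of {ω₁,ω₂,ω₃,ω₅}
  {ω₁,ω₄,ω₆}  = {ω₁,ω₆} ∪ {ω₄}
  {ω₂,ω₃,ω₅}  = {ω₂,ω₅} ∪ {ω₃,ω₅}
  (now 64)
Round 6: already closed under ᶜ and ∪.

Hence σ(𝒜) has 64 members: { {}, {ω₁}, {ω₂}, {ω₃}, {ω₄}, {ω₅}, {ω₆}, {ω₁,ω₂}, {ω₁,ω₃}, {ω₁,ω₄}, {ω₁,ω₅}, {ω₁,ω₆}, {ω₂,ω₃}, {ω₂,ω₄}, {ω₂,ω₅}, {ω₂,ω₆}, {ω₃,ω₄}, {ω₃,ω₅}, {ω₃,ω₆}, {ω₄,ω₅}, {ω₄,ω₆}, {ω₅,ω₆}, {ω₁,ω₂,ω₃}, {ω₁,ω₂,ω₄}, {ω₁,ω₂,ω₅}, {ω₁,ω₂,ω₆}, {ω₁,ω₃,ω₄}, {ω₁,ω₃,ω₅}, {ω₁,ω₃,ω₆}, {ω₁,ω₄,ω₅}, {ω₁,ω₄,ω₆}, {ω₁,ω₅,ω₆}, {ω₂,ω₃,ω₄}, {ω₂,ω₃,ω₅}, {ω₂,ω₃,ω₆}, {ω₂,ω₄,ω₅}, {ω₂,ω₄,ω₆}, {ω₂,ω₅,ω₆}, {ω₃,ω₄,ω₅}, {ω₃,ω₄,ω₆}, {ω₃,ω₅,ω₆}, {ω₄,ω₅,ω₆}, {ω₁,ω₂,ω₃,ω₄}, {ω₁,ω₂,ω₃,ω₅}, {ω₁,ω₂,ω₃,ω₆}, {ω₁,ω₂,ω₄,ω₅}, {ω₁,ω₂,ω₄,ω₆}, {ω₁,ω₂,ω₅,ω₆}, {ω₁,ω₃,ω₄,ω₅}, {ω₁,ω₃,ω₄,ω₆}, {ω₁,ω₃,ω₅,ω₆}, {ω₁,ω₄,ω₅,ω₆}, {ω₂,ω₃,ω₄,ω₅}, {ω₂,ω₃,ω₄,ω₆}, {ω₂,ω₃,ω₅,ω₆}, {ω₂,ω₄,ω₅,ω₆}, {ω₃,ω₄,ω₅,ω₆}, {ω₁,ω₂,ω₃,ω₄,ω₅}, {ω₁,ω₂,ω₃,ω₄,ω₆}, {ω₁,ω₂,ω₃,ω₅,ω₆}, {ω₁,ω₂,ω₄,ω₅,ω₆}, {ω₁,ω₃,ω₄,ω₅,ω₆}, {ω₂,ω₃,ω₄,ω₅,ω₆}, X }.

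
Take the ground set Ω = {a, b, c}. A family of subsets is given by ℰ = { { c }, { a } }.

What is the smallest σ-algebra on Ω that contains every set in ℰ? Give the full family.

Start: ℰ ∪ {∅, Ω} = { {  }, { a }, { c }, Ω }.
Pass 1 (3 new):
  { a, b }  = complement { c }
  { a, c }  = { c } ∪ { a }
  { b, c }  = complement { a }
Pass 2: 1 new —
  { b }  = complement { a, c }
After Pass 3 the family is unchanged; done.

σ(ℰ) = { {  }, { a }, { b }, { c }, { a, b }, { a, c }, { b, c }, Ω }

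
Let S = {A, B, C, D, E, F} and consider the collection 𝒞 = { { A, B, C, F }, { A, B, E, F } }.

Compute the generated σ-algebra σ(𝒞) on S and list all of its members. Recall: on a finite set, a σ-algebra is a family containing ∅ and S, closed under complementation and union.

Seed the family with 𝒞 together with ∅ and S: { {  }, { A, B, C, F }, { A, B, E, F }, S }.
Step 1: 3 new —
  { C, D }  = complement { A, B, E, F }
  { D, E }  = complement { A, B, C, F }
  { A, B, C, E, F }  = { A, B, C, F } ∪ { A, B, E, F }
  (now 7)
Step 2 (4 new):
  { D }  = complement { A, B, C, E, F }
  { C, D, E }  = { D, E } ∪ { C, D }
  { A, B, C, D, F }  = { C, D } ∪ { A, B, C, F }
  { A, B, D, E, F }  = { D, E } ∪ { A, B, E, F }
  (now 11)
Step 3 adds 3:
  { C }  = complement { A, B, D, E, F }
  { E }  = complement { A, B, C, D, F }
  { A, B, F }  = complement { C, D, E }
  (now 14)
Step 4 adds 2:
  { C, E }  = { C } ∪ { E }
  { A, B, D, F }  = { D } ∪ { A, B, F }
  (now 16)
Step 5: no new sets; the family is a σ-algebra.

Therefore σ(𝒞) = { {  }, { C }, { D }, { E }, { C, D }, { C, E }, { D, E }, { A, B, F }, { C, D, E }, { A, B, C, F }, { A, B, D, F }, { A, B, E, F }, { A, B, C, D, F }, { A, B, C, E, F }, { A, B, D, E, F }, S } (|σ(𝒞)| = 16).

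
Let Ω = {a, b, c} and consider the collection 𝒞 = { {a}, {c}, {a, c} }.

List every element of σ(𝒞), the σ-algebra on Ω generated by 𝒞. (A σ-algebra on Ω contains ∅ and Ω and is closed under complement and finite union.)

Seed the family with 𝒞 together with ∅ and Ω: { {}, {a}, {c}, {a, c}, Ω }.
Iteration 1. New:
  {b}  = Ω∖{a, c}
  {a, b}  = Ω∖{c}
  {b, c}  = Ω∖{a}
Iteration 2: stable.

Hence σ(𝒞) has 8 members: { {}, {a}, {b}, {c}, {a, b}, {a, c}, {b, c}, Ω }.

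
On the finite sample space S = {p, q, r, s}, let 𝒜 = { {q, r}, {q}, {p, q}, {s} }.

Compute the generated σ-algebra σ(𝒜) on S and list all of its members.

σ(𝒜) = { {}, {p}, {q}, {r}, {s}, {p, q}, {p, r}, {p, s}, {q, r}, {q, s}, {r, s}, {p, q, r}, {p, q, s}, {p, r, s}, {q, r, s}, S }

Derivation:
Seed the family with 𝒜 together with ∅ and S: { {}, {q}, {s}, {p, q}, {q, r}, S }.
Round 1 (7 new):
  {p, s}  = S∖{q, r}
  {q, s}  = {s} ∪ {q}
  {r, s}  = S∖{p, q}
  {p, q, r}  = S∖{s}
  {p, q, s}  = {p, q} ∪ {s}
  {p, r, s}  = S∖{q}
  {q, r, s}  = {q, r} ∪ {s}
  [13 total]
Round 2: +3 →
  {p}  = S∖{q, r, s}
  {r}  = S∖{p, q, s}
  {p, r}  = S∖{q, s}
  [16 total]
After Round 3 the family is unchanged; done.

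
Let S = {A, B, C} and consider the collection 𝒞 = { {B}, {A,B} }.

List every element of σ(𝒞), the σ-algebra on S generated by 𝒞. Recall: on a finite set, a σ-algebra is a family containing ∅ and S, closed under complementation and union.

Begin from { {}, {B}, {A,B}, S } (that is, 𝒞 plus ∅ and S).
Iteration 1: 2 new —
  {C}  = ᶜ of {A,B}
  {A,C}  = ᶜ of {B}
  — 6 sets.
Iteration 2: 1 new —
  {B,C}  = {C} ∪ {B}
  — 7 sets.
Iteration 3: +1 →
  {A}  = ᶜ of {B,C}
  — 8 sets.
Iteration 4: stable.

Hence σ(𝒞) has 8 members: { {}, {A}, {B}, {C}, {A,B}, {A,C}, {B,C}, S }.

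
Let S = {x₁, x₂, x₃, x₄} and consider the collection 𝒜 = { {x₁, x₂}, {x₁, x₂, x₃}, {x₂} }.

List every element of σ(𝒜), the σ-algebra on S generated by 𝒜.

Begin from { {}, {x₂}, {x₁, x₂}, {x₁, x₂, x₃}, S } (that is, 𝒜 plus ∅ and S).
Step 1: 3 new —
  {x₄}  = ᶜ of {x₁, x₂, x₃}
  {x₃, x₄}  = ᶜ of {x₁, x₂}
  {x₁, x₃, x₄}  = ᶜ of {x₂}
  — 8 sets.
Step 2 adds 3:
  {x₂, x₄}  = {x₄} ∪ {x₂}
  {x₁, x₂, x₄}  = {x₄} ∪ {x₁, x₂}
  {x₂, x₃, x₄}  = {x₂} ∪ {x₃, x₄}
  — 11 sets.
Step 3 adds 3:
  {x₁}  = ᶜ of {x₂, x₃, x₄}
  {x₃}  = ᶜ of {x₁, x₂, x₄}
  {x₁, x₃}  = ᶜ of {x₂, x₄}
  — 14 sets.
Step 4: 2 new —
  {x₁, x₄}  = {x₄} ∪ {x₁}
  {x₂, x₃}  = {x₃} ∪ {x₂}
  — 16 sets.
Step 5: closed — nothing new.

σ(𝒜) = { {}, {x₁}, {x₂}, {x₃}, {x₄}, {x₁, x₂}, {x₁, x₃}, {x₁, x₄}, {x₂, x₃}, {x₂, x₄}, {x₃, x₄}, {x₁, x₂, x₃}, {x₁, x₂, x₄}, {x₁, x₃, x₄}, {x₂, x₃, x₄}, S }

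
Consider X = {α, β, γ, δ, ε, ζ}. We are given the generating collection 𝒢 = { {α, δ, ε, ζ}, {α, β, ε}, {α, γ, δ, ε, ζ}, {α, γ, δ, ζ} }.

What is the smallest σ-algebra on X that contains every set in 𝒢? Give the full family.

|σ(𝒢)| = 32.  σ(𝒢) = { {}, {α}, {β}, {γ}, {ε}, {α, β}, {α, γ}, {α, ε}, {β, γ}, {β, ε}, {γ, ε}, {δ, ζ}, {α, β, γ}, {α, β, ε}, {α, γ, ε}, {α, δ, ζ}, {β, γ, ε}, {β, δ, ζ}, {γ, δ, ζ}, {δ, ε, ζ}, {α, β, γ, ε}, {α, β, δ, ζ}, {α, γ, δ, ζ}, {α, δ, ε, ζ}, {β, γ, δ, ζ}, {β, δ, ε, ζ}, {γ, δ, ε, ζ}, {α, β, γ, δ, ζ}, {α, β, δ, ε, ζ}, {α, γ, δ, ε, ζ}, {β, γ, δ, ε, ζ}, X }

Derivation:
Seed the family with 𝒢 together with ∅ and X: { {}, {α, β, ε}, {α, γ, δ, ζ}, {α, δ, ε, ζ}, {α, γ, δ, ε, ζ}, X }.
Iteration 1: 5 new —
  {β}  = X∖{α, γ, δ, ε, ζ}
  {β, γ}  = X∖{α, δ, ε, ζ}
  {β, ε}  = X∖{α, γ, δ, ζ}
  {γ, δ, ζ}  = X∖{α, β, ε}
  {α, β, δ, ε, ζ}  = {α, β, ε} ∪ {α, δ, ε, ζ}
Iteration 2. New:
  {γ}  = X∖{α, β, δ, ε, ζ}
  {β, γ, ε}  = {β, ε} ∪ {β, γ}
  {α, β, γ, ε}  = {α, β, ε} ∪ {β, γ}
  {β, γ, δ, ζ}  = {β} ∪ {γ, δ, ζ}
  {α, β, γ, δ, ζ}  = {β} ∪ {α, γ, δ, ζ}
  {β, γ, δ, ε, ζ}  = {β, ε} ∪ {γ, δ, ζ}
Iteration 3 adds 5:
  {α}  = X∖{β, γ, δ, ε, ζ}
  {ε}  = X∖{α, β, γ, δ, ζ}
  {α, ε}  = X∖{β, γ, δ, ζ}
  {δ, ζ}  = X∖{α, β, γ, ε}
  {α, δ, ζ}  = X∖{β, γ, ε}
Iteration 4. New:
  {α, β}  = {β} ∪ {α}
  {α, γ}  = {γ} ∪ {α}
  {γ, ε}  = {ε} ∪ {γ}
  {α, β, γ}  = {β, γ} ∪ {α}
  {α, γ, ε}  = {γ} ∪ {α, ε}
  {β, δ, ζ}  = {β} ∪ {δ, ζ}
  {δ, ε, ζ}  = {ε} ∪ {δ, ζ}
  {α, β, δ, ζ}  = {β} ∪ {α, δ, ζ}
  {β, δ, ε, ζ}  = {β, ε} ∪ {δ, ζ}
  {γ, δ, ε, ζ}  = {ε} ∪ {γ, δ, ζ}
Iteration 5: no new sets; the family is a σ-algebra.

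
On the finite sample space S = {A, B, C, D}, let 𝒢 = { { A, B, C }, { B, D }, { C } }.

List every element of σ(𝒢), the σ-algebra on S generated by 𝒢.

Answer: σ(𝒢) = { {  }, { A }, { B }, { C }, { D }, { A, B }, { A, C }, { A, D }, { B, C }, { B, D }, { C, D }, { A, B, C }, { A, B, D }, { A, C, D }, { B, C, D }, S }

Check:
Initial family (5 sets): { {  }, { C }, { B, D }, { A, B, C }, S }.
Step 1: 4 new —
  { D }  = ᶜ of { A, B, C }
  { A, C }  = ᶜ of { B, D }
  { A, B, D }  = ᶜ of { C }
  { B, C, D }  = { C } ∪ { B, D }
  |family| = 9
Step 2. New:
  { A }  = ᶜ of { B, C, D }
  { C, D }  = { C } ∪ { D }
  { A, C, D }  = { A, C } ∪ { D }
  |family| = 12
Step 3 adds 3:
  { B }  = ᶜ of { A, C, D }
  { A, B }  = ᶜ of { C, D }
  { A, D }  = { D } ∪ { A }
  |family| = 15
Step 4. New:
  { B, C }  = ᶜ of { A, D }
  |family| = 16
Step 5: no new sets; the family is a σ-algebra.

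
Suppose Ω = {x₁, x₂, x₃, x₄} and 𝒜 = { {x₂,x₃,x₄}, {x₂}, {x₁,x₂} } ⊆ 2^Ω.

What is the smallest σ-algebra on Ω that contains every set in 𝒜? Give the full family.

|σ(𝒜)| = 8.  σ(𝒜) = { {}, {x₁}, {x₂}, {x₁,x₂}, {x₃,x₄}, {x₁,x₃,x₄}, {x₂,x₃,x₄}, Ω }

Derivation:
Seed the family with 𝒜 together with ∅ and Ω: { {}, {x₂}, {x₁,x₂}, {x₂,x₃,x₄}, Ω }.
Step 1: +3 →
  {x₁}  = Ω∖{x₂,x₃,x₄}
  {x₃,x₄}  = Ω∖{x₁,x₂}
  {x₁,x₃,x₄}  = Ω∖{x₂}
Step 2: no new sets; the family is a σ-algebra.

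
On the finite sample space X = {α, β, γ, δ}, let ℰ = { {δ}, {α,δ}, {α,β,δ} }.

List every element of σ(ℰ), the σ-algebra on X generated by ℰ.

Answer: σ(ℰ) = { {}, {α}, {β}, {γ}, {δ}, {α,β}, {α,γ}, {α,δ}, {β,γ}, {β,δ}, {γ,δ}, {α,β,γ}, {α,β,δ}, {α,γ,δ}, {β,γ,δ}, X }

Derivation:
Take S₀ = ℰ ∪ {∅, X} = { {}, {δ}, {α,δ}, {α,β,δ}, X }.
Pass 1 adds 3:
  {γ}  = X∖{α,β,δ}
  {β,γ}  = X∖{α,δ}
  {α,β,γ}  = X∖{δ}
Pass 2: 3 new —
  {γ,δ}  = {δ} ∪ {γ}
  {α,γ,δ}  = {γ} ∪ {α,δ}
  {β,γ,δ}  = {δ} ∪ {β,γ}
Pass 3. New:
  {α}  = X∖{β,γ,δ}
  {β}  = X∖{α,γ,δ}
  {α,β}  = X∖{γ,δ}
Pass 4: 2 new —
  {α,γ}  = {γ} ∪ {α}
  {β,δ}  = {δ} ∪ {β}
Pass 5 adds nothing — fixpoint reached.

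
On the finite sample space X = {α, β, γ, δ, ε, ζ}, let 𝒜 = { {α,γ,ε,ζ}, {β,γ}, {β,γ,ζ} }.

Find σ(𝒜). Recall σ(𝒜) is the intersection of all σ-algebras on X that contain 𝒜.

|σ(𝒜)| = 32.  σ(𝒜) = { {}, {β}, {γ}, {δ}, {ζ}, {α,ε}, {β,γ}, {β,δ}, {β,ζ}, {γ,δ}, {γ,ζ}, {δ,ζ}, {α,β,ε}, {α,γ,ε}, {α,δ,ε}, {α,ε,ζ}, {β,γ,δ}, {β,γ,ζ}, {β,δ,ζ}, {γ,δ,ζ}, {α,β,γ,ε}, {α,β,δ,ε}, {α,β,ε,ζ}, {α,γ,δ,ε}, {α,γ,ε,ζ}, {α,δ,ε,ζ}, {β,γ,δ,ζ}, {α,β,γ,δ,ε}, {α,β,γ,ε,ζ}, {α,β,δ,ε,ζ}, {α,γ,δ,ε,ζ}, X }

Check:
Start: 𝒜 ∪ {∅, X} = { {}, {β,γ}, {β,γ,ζ}, {α,γ,ε,ζ}, X }.
Round 1. New:
  {β,δ}  = X∖{α,γ,ε,ζ}
  {α,δ,ε}  = X∖{β,γ,ζ}
  {α,δ,ε,ζ}  = X∖{β,γ}
  {α,β,γ,ε,ζ}  = {α,γ,ε,ζ} ∪ {β,γ}
Round 2 adds 7:
  {δ}  = X∖{α,β,γ,ε,ζ}
  {β,γ,δ}  = {β,γ} ∪ {β,δ}
  {α,β,δ,ε}  = {α,δ,ε} ∪ {β,δ}
  {β,γ,δ,ζ}  = {β,γ,ζ} ∪ {β,δ}
  {α,β,γ,δ,ε}  = {α,δ,ε} ∪ {β,γ}
  {α,β,δ,ε,ζ}  = {α,δ,ε,ζ} ∪ {β,δ}
  {α,γ,δ,ε,ζ}  = {α,γ,ε,ζ} ∪ {α,δ,ε}
Round 3. New:
  {β}  = X∖{α,γ,δ,ε,ζ}
  {γ}  = X∖{α,β,δ,ε,ζ}
  {ζ}  = X∖{α,β,γ,δ,ε}
  {α,ε}  = X∖{β,γ,δ,ζ}
  {γ,ζ}  = X∖{α,β,δ,ε}
  {α,ε,ζ}  = X∖{β,γ,δ}
Round 4: 10 new —
  {β,ζ}  = {β} ∪ {ζ}
  {γ,δ}  = {γ} ∪ {δ}
  {δ,ζ}  = {ζ} ∪ {δ}
  {α,β,ε}  = {β} ∪ {α,ε}
  {α,γ,ε}  = {γ} ∪ {α,ε}
  {β,δ,ζ}  = {ζ} ∪ {β,δ}
  {γ,δ,ζ}  = {γ,ζ} ∪ {δ}
  {α,β,γ,ε}  = {β,γ} ∪ {α,ε}
  {α,β,ε,ζ}  = {β} ∪ {α,ε,ζ}
  {α,γ,δ,ε}  = {α,δ,ε} ∪ {γ}
Round 5: stable.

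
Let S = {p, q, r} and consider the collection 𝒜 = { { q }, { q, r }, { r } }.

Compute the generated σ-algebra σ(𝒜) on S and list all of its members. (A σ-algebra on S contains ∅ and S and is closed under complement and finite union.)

Take S₀ = 𝒜 ∪ {∅, S} = { {}, { q }, { r }, { q, r }, S }.
Round 1 adds 3:
  { p }  = ᶜ of { q, r }
  { p, q }  = ᶜ of { r }
  { p, r }  = ᶜ of { q }
  [8 total]
Round 2: already closed under ᶜ and ∪.

|σ(𝒜)| = 8.  σ(𝒜) = { {}, { p }, { q }, { r }, { p, q }, { p, r }, { q, r }, S }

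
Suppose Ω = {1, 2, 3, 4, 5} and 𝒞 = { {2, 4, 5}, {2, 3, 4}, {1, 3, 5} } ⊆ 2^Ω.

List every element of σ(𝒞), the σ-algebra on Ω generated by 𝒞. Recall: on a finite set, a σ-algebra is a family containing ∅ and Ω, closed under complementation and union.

Take S₀ = 𝒞 ∪ {∅, Ω} = { {}, {1, 3, 5}, {2, 3, 4}, {2, 4, 5}, Ω }.
Iteration 1: 4 new —
  {1, 3}  = ᶜ of {2, 4, 5}
  {1, 5}  = ᶜ of {2, 3, 4}
  {2, 4}  = ᶜ of {1, 3, 5}
  {2, 3, 4, 5}  = {2, 3, 4} ∪ {2, 4, 5}
  [9 total]
Iteration 2 adds 3:
  {1}  = ᶜ of {2, 3, 4, 5}
  {1, 2, 3, 4}  = {2, 3, 4} ∪ {1, 3}
  {1, 2, 4, 5}  = {1, 5} ∪ {2, 4}
  [12 total]
Iteration 3. New:
  {3}  = ᶜ of {1, 2, 4, 5}
  {5}  = ᶜ of {1, 2, 3, 4}
  {1, 2, 4}  = {2, 4} ∪ {1}
  [15 total]
Iteration 4 (1 new):
  {3, 5}  = ᶜ of {1, 2, 4}
  [16 total]
Iteration 5 adds nothing — fixpoint reached.

Hence σ(𝒞) has 16 members: { {}, {1}, {3}, {5}, {1, 3}, {1, 5}, {2, 4}, {3, 5}, {1, 2, 4}, {1, 3, 5}, {2, 3, 4}, {2, 4, 5}, {1, 2, 3, 4}, {1, 2, 4, 5}, {2, 3, 4, 5}, Ω }.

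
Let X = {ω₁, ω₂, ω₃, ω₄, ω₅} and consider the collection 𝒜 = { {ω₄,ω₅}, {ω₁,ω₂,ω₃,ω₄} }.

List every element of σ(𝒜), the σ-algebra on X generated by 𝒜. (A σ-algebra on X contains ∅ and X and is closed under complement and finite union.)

|σ(𝒜)| = 8.  σ(𝒜) = { ∅, {ω₄}, {ω₅}, {ω₄,ω₅}, {ω₁,ω₂,ω₃}, {ω₁,ω₂,ω₃,ω₄}, {ω₁,ω₂,ω₃,ω₅}, X }

Working:
Seed the family with 𝒜 together with ∅ and X: { ∅, {ω₄,ω₅}, {ω₁,ω₂,ω₃,ω₄}, X }.
Round 1. New:
  {ω₅}  = X∖{ω₁,ω₂,ω₃,ω₄}
  {ω₁,ω₂,ω₃}  = X∖{ω₄,ω₅}
  [6 total]
Round 2. New:
  {ω₁,ω₂,ω₃,ω₅}  = {ω₁,ω₂,ω₃} ∪ {ω₅}
  [7 total]
Round 3 adds 1:
  {ω₄}  = X∖{ω₁,ω₂,ω₃,ω₅}
  [8 total]
After Round 4 the family is unchanged; done.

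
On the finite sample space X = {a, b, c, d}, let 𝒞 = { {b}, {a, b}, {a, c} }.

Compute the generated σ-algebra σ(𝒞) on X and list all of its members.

σ(𝒞) (16 sets): { {}, {a}, {b}, {c}, {d}, {a, b}, {a, c}, {a, d}, {b, c}, {b, d}, {c, d}, {a, b, c}, {a, b, d}, {a, c, d}, {b, c, d}, X }

Trace:
Take S₀ = 𝒞 ∪ {∅, X} = { {}, {b}, {a, b}, {a, c}, X }.
Step 1: +4 →
  {b, d}  = X∖{a, c}
  {c, d}  = X∖{a, b}
  {a, b, c}  = {a, b} ∪ {a, c}
  {a, c, d}  = X∖{b}
  — 9 sets.
Step 2 adds 3:
  {d}  = X∖{a, b, c}
  {a, b, d}  = {a, b} ∪ {b, d}
  {b, c, d}  = {c, d} ∪ {b}
  — 12 sets.
Step 3 (2 new):
  {a}  = X∖{b, c, d}
  {c}  = X∖{a, b, d}
  — 14 sets.
Step 4 adds 2:
  {a, d}  = {d} ∪ {a}
  {b, c}  = {c} ∪ {b}
  — 16 sets.
Step 5: stable.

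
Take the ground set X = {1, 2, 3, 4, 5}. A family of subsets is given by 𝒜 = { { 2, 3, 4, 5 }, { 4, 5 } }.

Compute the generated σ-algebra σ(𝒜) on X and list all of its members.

Answer: σ(𝒜) = { {}, { 1 }, { 2, 3 }, { 4, 5 }, { 1, 2, 3 }, { 1, 4, 5 }, { 2, 3, 4, 5 }, X }

Derivation:
Start: 𝒜 ∪ {∅, X} = { {}, { 4, 5 }, { 2, 3, 4, 5 }, X }.
Round 1 (2 new):
  { 1 }  = complement { 2, 3, 4, 5 }
  { 1, 2, 3 }  = complement { 4, 5 }
  (now 6)
Round 2 (1 new):
  { 1, 4, 5 }  = { 4, 5 } ∪ { 1 }
  (now 7)
Round 3. New:
  { 2, 3 }  = complement { 1, 4, 5 }
  (now 8)
Round 4: no new sets; the family is a σ-algebra.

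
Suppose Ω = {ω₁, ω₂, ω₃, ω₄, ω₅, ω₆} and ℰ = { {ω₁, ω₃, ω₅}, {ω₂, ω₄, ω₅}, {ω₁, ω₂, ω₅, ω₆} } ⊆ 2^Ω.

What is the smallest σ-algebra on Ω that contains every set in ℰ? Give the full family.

Start: ℰ ∪ {∅, Ω} = { {}, {ω₁, ω₃, ω₅}, {ω₂, ω₄, ω₅}, {ω₁, ω₂, ω₅, ω₆}, Ω }.
Pass 1 adds 6:
  {ω₃, ω₄}  = Ω∖{ω₁, ω₂, ω₅, ω₆}
  {ω₁, ω₃, ω₆}  = Ω∖{ω₂, ω₄, ω₅}
  {ω₂, ω₄, ω₆}  = Ω∖{ω₁, ω₃, ω₅}
  {ω₁, ω₂, ω₃, ω₄, ω₅}  = {ω₁, ω₃, ω₅} ∪ {ω₂, ω₄, ω₅}
  {ω₁, ω₂, ω₃, ω₅, ω₆}  = {ω₁, ω₃, ω₅} ∪ {ω₁, ω₂, ω₅, ω₆}
  {ω₁, ω₂, ω₄, ω₅, ω₆}  = {ω₂, ω₄, ω₅} ∪ {ω₁, ω₂, ω₅, ω₆}
  (now 11)
Pass 2: 10 new —
  {ω₃}  = Ω∖{ω₁, ω₂, ω₄, ω₅, ω₆}
  {ω₄}  = Ω∖{ω₁, ω₂, ω₃, ω₅, ω₆}
  {ω₆}  = Ω∖{ω₁, ω₂, ω₃, ω₄, ω₅}
  {ω₁, ω₃, ω₄, ω₅}  = {ω₃, ω₄} ∪ {ω₁, ω₃, ω₅}
  {ω₁, ω₃, ω₄, ω₆}  = {ω₃, ω₄} ∪ {ω₁, ω₃, ω₆}
  {ω₁, ω₃, ω₅, ω₆}  = {ω₁, ω₃, ω₆} ∪ {ω₁, ω₃, ω₅}
  {ω₂, ω₃, ω₄, ω₅}  = {ω₃, ω₄} ∪ {ω₂, ω₄, ω₅}
  {ω₂, ω₃, ω₄, ω₆}  = {ω₂, ω₄, ω₆} ∪ {ω₃, ω₄}
  {ω₂, ω₄, ω₅, ω₆}  = {ω₂, ω₄, ω₆} ∪ {ω₂, ω₄, ω₅}
  {ω₁, ω₂, ω₃, ω₄, ω₆}  = {ω₂, ω₄, ω₆} ∪ {ω₁, ω₃, ω₆}
  (now 21)
Pass 3 (12 new):
  {ω₅}  = Ω∖{ω₁, ω₂, ω₃, ω₄, ω₆}
  {ω₁, ω₃}  = Ω∖{ω₂, ω₄, ω₅, ω₆}
  {ω₁, ω₅}  = Ω∖{ω₂, ω₃, ω₄, ω₆}
  {ω₁, ω₆}  = Ω∖{ω₂, ω₃, ω₄, ω₅}
  {ω₂, ω₄}  = Ω∖{ω₁, ω₃, ω₅, ω₆}
  {ω₂, ω₅}  = Ω∖{ω₁, ω₃, ω₄, ω₆}
  {ω₂, ω₆}  = Ω∖{ω₁, ω₃, ω₄, ω₅}
  {ω₃, ω₆}  = {ω₆} ∪ {ω₃}
  {ω₄, ω₆}  = {ω₆} ∪ {ω₄}
  {ω₃, ω₄, ω₆}  = {ω₃, ω₄} ∪ {ω₆}
  {ω₁, ω₃, ω₄, ω₅, ω₆}  = {ω₃, ω₄} ∪ {ω₁, ω₃, ω₅, ω₆}
  {ω₂, ω₃, ω₄, ω₅, ω₆}  = {ω₂, ω₄, ω₆} ∪ {ω₂, ω₃, ω₄, ω₅}
  (now 33)
Pass 4 adds 26:
  {ω₁}  = Ω∖{ω₂, ω₃, ω₄, ω₅, ω₆}
  {ω₂}  = Ω∖{ω₁, ω₃, ω₄, ω₅, ω₆}
  {ω₃, ω₅}  = {ω₅} ∪ {ω₃}
  {ω₄, ω₅}  = {ω₅} ∪ {ω₄}
  {ω₅, ω₆}  = {ω₆} ∪ {ω₅}
  {ω₁, ω₂, ω₅}  = Ω∖{ω₃, ω₄, ω₆}
  {ω₁, ω₂, ω₆}  = {ω₁, ω₆} ∪ {ω₂, ω₆}
  {ω₁, ω₃, ω₄}  = {ω₃, ω₄} ∪ {ω₁, ω₃}
  {ω₁, ω₄, ω₅}  = {ω₁, ω₅} ∪ {ω₄}
  {ω₁, ω₄, ω₆}  = {ω₁, ω₆} ∪ {ω₄}
  {ω₁, ω₅, ω₆}  = {ω₁, ω₆} ∪ {ω₅}
  {ω₂, ω₃, ω₄}  = {ω₃, ω₄} ∪ {ω₂, ω₄}
  {ω₂, ω₃, ω₅}  = {ω₂, ω₅} ∪ {ω₃}
  {ω₂, ω₃, ω₆}  = {ω₂, ω₆} ∪ {ω₃}
  {ω₂, ω₅, ω₆}  = {ω₂, ω₅} ∪ {ω₂, ω₆}
  {ω₃, ω₄, ω₅}  = {ω₃, ω₄} ∪ {ω₅}
  {ω₃, ω₅, ω₆}  = {ω₅} ∪ {ω₃, ω₆}
  {ω₄, ω₅, ω₆}  = {ω₅} ∪ {ω₄, ω₆}
  {ω₁, ω₂, ω₃, ω₄}  = {ω₁, ω₃} ∪ {ω₂, ω₄}
  {ω₁, ω₂, ω₃, ω₅}  = Ω∖{ω₄, ω₆}
  {ω₁, ω₂, ω₃, ω₆}  = {ω₁, ω₃, ω₆} ∪ {ω₂, ω₆}
  {ω₁, ω₂, ω₄, ω₅}  = Ω∖{ω₃, ω₆}
  {ω₁, ω₂, ω₄, ω₆}  = {ω₂, ω₄, ω₆} ∪ {ω₁, ω₆}
  {ω₁, ω₄, ω₅, ω₆}  = {ω₁, ω₅} ∪ {ω₄, ω₆}
  {ω₂, ω₃, ω₅, ω₆}  = {ω₂, ω₅} ∪ {ω₃, ω₆}
  {ω₃, ω₄, ω₅, ω₆}  = {ω₅} ∪ {ω₃, ω₄, ω₆}
  (now 59)
Pass 5 (5 new):
  {ω₁, ω₂}  = Ω∖{ω₃, ω₄, ω₅, ω₆}
  {ω₁, ω₄}  = Ω∖{ω₂, ω₃, ω₅, ω₆}
  {ω₂, ω₃}  = Ω∖{ω₁, ω₄, ω₅, ω₆}
  {ω₁, ω₂, ω₃}  = Ω∖{ω₄, ω₅, ω₆}
  {ω₁, ω₂, ω₄}  = Ω∖{ω₃, ω₅, ω₆}
  (now 64)
Pass 6: no new sets; the family is a σ-algebra.

Therefore σ(ℰ) = { {}, {ω₁}, {ω₂}, {ω₃}, {ω₄}, {ω₅}, {ω₆}, {ω₁, ω₂}, {ω₁, ω₃}, {ω₁, ω₄}, {ω₁, ω₅}, {ω₁, ω₆}, {ω₂, ω₃}, {ω₂, ω₄}, {ω₂, ω₅}, {ω₂, ω₆}, {ω₃, ω₄}, {ω₃, ω₅}, {ω₃, ω₆}, {ω₄, ω₅}, {ω₄, ω₆}, {ω₅, ω₆}, {ω₁, ω₂, ω₃}, {ω₁, ω₂, ω₄}, {ω₁, ω₂, ω₅}, {ω₁, ω₂, ω₆}, {ω₁, ω₃, ω₄}, {ω₁, ω₃, ω₅}, {ω₁, ω₃, ω₆}, {ω₁, ω₄, ω₅}, {ω₁, ω₄, ω₆}, {ω₁, ω₅, ω₆}, {ω₂, ω₃, ω₄}, {ω₂, ω₃, ω₅}, {ω₂, ω₃, ω₆}, {ω₂, ω₄, ω₅}, {ω₂, ω₄, ω₆}, {ω₂, ω₅, ω₆}, {ω₃, ω₄, ω₅}, {ω₃, ω₄, ω₆}, {ω₃, ω₅, ω₆}, {ω₄, ω₅, ω₆}, {ω₁, ω₂, ω₃, ω₄}, {ω₁, ω₂, ω₃, ω₅}, {ω₁, ω₂, ω₃, ω₆}, {ω₁, ω₂, ω₄, ω₅}, {ω₁, ω₂, ω₄, ω₆}, {ω₁, ω₂, ω₅, ω₆}, {ω₁, ω₃, ω₄, ω₅}, {ω₁, ω₃, ω₄, ω₆}, {ω₁, ω₃, ω₅, ω₆}, {ω₁, ω₄, ω₅, ω₆}, {ω₂, ω₃, ω₄, ω₅}, {ω₂, ω₃, ω₄, ω₆}, {ω₂, ω₃, ω₅, ω₆}, {ω₂, ω₄, ω₅, ω₆}, {ω₃, ω₄, ω₅, ω₆}, {ω₁, ω₂, ω₃, ω₄, ω₅}, {ω₁, ω₂, ω₃, ω₄, ω₆}, {ω₁, ω₂, ω₃, ω₅, ω₆}, {ω₁, ω₂, ω₄, ω₅, ω₆}, {ω₁, ω₃, ω₄, ω₅, ω₆}, {ω₂, ω₃, ω₄, ω₅, ω₆}, Ω } (|σ(ℰ)| = 64).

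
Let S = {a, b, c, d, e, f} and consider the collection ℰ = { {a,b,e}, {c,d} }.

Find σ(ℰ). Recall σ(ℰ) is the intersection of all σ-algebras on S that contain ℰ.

σ(ℰ) (8 sets): { {}, {f}, {c,d}, {a,b,e}, {c,d,f}, {a,b,e,f}, {a,b,c,d,e}, S }

Trace:
Take S₀ = ℰ ∪ {∅, S} = { {}, {c,d}, {a,b,e}, S }.
Step 1 adds 3:
  {c,d,f}  = complement {a,b,e}
  {a,b,e,f}  = complement {c,d}
  {a,b,c,d,e}  = {a,b,e} ∪ {c,d}
Step 2 adds 1:
  {f}  = complement {a,b,c,d,e}
After Step 3 the family is unchanged; done.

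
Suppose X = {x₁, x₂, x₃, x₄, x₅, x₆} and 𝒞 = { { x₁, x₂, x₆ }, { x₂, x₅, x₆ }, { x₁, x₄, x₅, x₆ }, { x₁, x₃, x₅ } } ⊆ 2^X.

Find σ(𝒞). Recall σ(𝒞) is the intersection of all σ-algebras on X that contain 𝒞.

Seed the family with 𝒞 together with ∅ and X: { {}, { x₁, x₂, x₆ }, { x₁, x₃, x₅ }, { x₂, x₅, x₆ }, { x₁, x₄, x₅, x₆ }, X }.
Step 1: 8 new —
  { x₂, x₃ }  = { x₁, x₄, x₅, x₆ }ᶜ
  { x₁, x₃, x₄ }  = { x₂, x₅, x₆ }ᶜ
  { x₂, x₄, x₆ }  = { x₁, x₃, x₅ }ᶜ
  { x₃, x₄, x₅ }  = { x₁, x₂, x₆ }ᶜ
  { x₁, x₂, x₅, x₆ }  = { x₁, x₂, x₆ } ∪ { x₂, x₅, x₆ }
  { x₁, x₂, x₃, x₅, x₆ }  = { x₁, x₃, x₅ } ∪ { x₁, x₂, x₆ }
  { x₁, x₂, x₄, x₅, x₆ }  = { x₁, x₄, x₅, x₆ } ∪ { x₁, x₂, x₆ }
  { x₁, x₃, x₄, x₅, x₆ }  = { x₁, x₄, x₅, x₆ } ∪ { x₁, x₃, x₅ }
  (now 14)
Step 2 adds 15:
  { x₂ }  = { x₁, x₃, x₄, x₅, x₆ }ᶜ
  { x₃ }  = { x₁, x₂, x₄, x₅, x₆ }ᶜ
  { x₄ }  = { x₁, x₂, x₃, x₅, x₆ }ᶜ
  { x₃, x₄ }  = { x₁, x₂, x₅, x₆ }ᶜ
  { x₁, x₂, x₃, x₄ }  = { x₁, x₃, x₄ } ∪ { x₂, x₃ }
  { x₁, x₂, x₃, x₅ }  = { x₁, x₃, x₅ } ∪ { x₂, x₃ }
  { x₁, x₂, x₃, x₆ }  = { x₂, x₃ } ∪ { x₁, x₂, x₆ }
  { x₁, x₂, x₄, x₆ }  = { x₂, x₄, x₆ } ∪ { x₁, x₂, x₆ }
  { x₁, x₃, x₄, x₅ }  = { x₃, x₄, x₅ } ∪ { x₁, x₃, x₅ }
  { x₂, x₃, x₄, x₅ }  = { x₃, x₄, x₅ } ∪ { x₂, x₃ }
  { x₂, x₃, x₄, x₆ }  = { x₂, x₄, x₆ } ∪ { x₂, x₃ }
  { x₂, x₃, x₅, x₆ }  = { x₂, x₅, x₆ } ∪ { x₂, x₃ }
  { x₂, x₄, x₅, x₆ }  = { x₂, x₄, x₆ } ∪ { x₂, x₅, x₆ }
  { x₁, x₂, x₃, x₄, x₆ }  = { x₂, x₄, x₆ } ∪ { x₁, x₃, x₄ }
  { x₂, x₃, x₄, x₅, x₆ }  = { x₂, x₄, x₆ } ∪ { x₃, x₄, x₅ }
  (now 29)
Step 3: 14 new —
  { x₁ }  = { x₂, x₃, x₄, x₅, x₆ }ᶜ
  { x₅ }  = { x₁, x₂, x₃, x₄, x₆ }ᶜ
  { x₁, x₃ }  = { x₂, x₄, x₅, x₆ }ᶜ
  { x₁, x₄ }  = { x₂, x₃, x₅, x₆ }ᶜ
  { x₁, x₅ }  = { x₂, x₃, x₄, x₆ }ᶜ
  { x₁, x₆ }  = { x₂, x₃, x₄, x₅ }ᶜ
  { x₂, x₄ }  = { x₂ } ∪ { x₄ }
  { x₂, x₆ }  = { x₁, x₃, x₄, x₅ }ᶜ
  { x₃, x₅ }  = { x₁, x₂, x₄, x₆ }ᶜ
  { x₄, x₅ }  = { x₁, x₂, x₃, x₆ }ᶜ
  { x₄, x₆ }  = { x₁, x₂, x₃, x₅ }ᶜ
  { x₅, x₆ }  = { x₁, x₂, x₃, x₄ }ᶜ
  { x₂, x₃, x₄ }  = { x₃, x₄ } ∪ { x₂ }
  { x₁, x₂, x₃, x₄, x₅ }  = { x₃, x₄, x₅ } ∪ { x₁, x₂, x₃, x₄ }
  (now 43)
Step 4: 20 new —
  { x₆ }  = { x₁, x₂, x₃, x₄, x₅ }ᶜ
  { x₁, x₂ }  = { x₂ } ∪ { x₁ }
  { x₂, x₅ }  = { x₂ } ∪ { x₅ }
  { x₁, x₂, x₃ }  = { x₂ } ∪ { x₁, x₃ }
  { x₁, x₂, x₄ }  = { x₂ } ∪ { x₁, x₄ }
  { x₁, x₂, x₅ }  = { x₂ } ∪ { x₁, x₅ }
  { x₁, x₃, x₆ }  = { x₁, x₆ } ∪ { x₁, x₃ }
  { x₁, x₄, x₅ }  = { x₄, x₅ } ∪ { x₁ }
  { x₁, x₄, x₆ }  = { x₁, x₆ } ∪ { x₄ }
  { x₁, x₅, x₆ }  = { x₂, x₃, x₄ }ᶜ
  { x₂, x₃, x₅ }  = { x₂ } ∪ { x₃, x₅ }
  { x₂, x₃, x₆ }  = { x₂, x₆ } ∪ { x₃ }
  { x₂, x₄, x₅ }  = { x₂ } ∪ { x₄, x₅ }
  { x₃, x₄, x₆ }  = { x₃, x₄ } ∪ { x₄, x₆ }
  { x₃, x₅, x₆ }  = { x₃, x₅ } ∪ { x₅, x₆ }
  { x₄, x₅, x₆ }  = { x₄, x₅ } ∪ { x₅, x₆ }
  { x₁, x₂, x₄, x₅ }  = { x₁, x₅ } ∪ { x₂, x₄ }
  { x₁, x₃, x₄, x₆ }  = { x₃, x₄ } ∪ { x₁, x₆ }
  { x₁, x₃, x₅, x₆ }  = { x₂, x₄ }ᶜ
  { x₃, x₄, x₅, x₆ }  = { x₃, x₄ } ∪ { x₅, x₆ }
  (now 63)
Step 5: +1 →
  { x₃, x₆ }  = { x₁, x₂, x₄, x₅ }ᶜ
  (now 64)
Step 6: stable.

Hence σ(𝒞) has 64 members: { {}, { x₁ }, { x₂ }, { x₃ }, { x₄ }, { x₅ }, { x₆ }, { x₁, x₂ }, { x₁, x₃ }, { x₁, x₄ }, { x₁, x₅ }, { x₁, x₆ }, { x₂, x₃ }, { x₂, x₄ }, { x₂, x₅ }, { x₂, x₆ }, { x₃, x₄ }, { x₃, x₅ }, { x₃, x₆ }, { x₄, x₅ }, { x₄, x₆ }, { x₅, x₆ }, { x₁, x₂, x₃ }, { x₁, x₂, x₄ }, { x₁, x₂, x₅ }, { x₁, x₂, x₆ }, { x₁, x₃, x₄ }, { x₁, x₃, x₅ }, { x₁, x₃, x₆ }, { x₁, x₄, x₅ }, { x₁, x₄, x₆ }, { x₁, x₅, x₆ }, { x₂, x₃, x₄ }, { x₂, x₃, x₅ }, { x₂, x₃, x₆ }, { x₂, x₄, x₅ }, { x₂, x₄, x₆ }, { x₂, x₅, x₆ }, { x₃, x₄, x₅ }, { x₃, x₄, x₆ }, { x₃, x₅, x₆ }, { x₄, x₅, x₆ }, { x₁, x₂, x₃, x₄ }, { x₁, x₂, x₃, x₅ }, { x₁, x₂, x₃, x₆ }, { x₁, x₂, x₄, x₅ }, { x₁, x₂, x₄, x₆ }, { x₁, x₂, x₅, x₆ }, { x₁, x₃, x₄, x₅ }, { x₁, x₃, x₄, x₆ }, { x₁, x₃, x₅, x₆ }, { x₁, x₄, x₅, x₆ }, { x₂, x₃, x₄, x₅ }, { x₂, x₃, x₄, x₆ }, { x₂, x₃, x₅, x₆ }, { x₂, x₄, x₅, x₆ }, { x₃, x₄, x₅, x₆ }, { x₁, x₂, x₃, x₄, x₅ }, { x₁, x₂, x₃, x₄, x₆ }, { x₁, x₂, x₃, x₅, x₆ }, { x₁, x₂, x₄, x₅, x₆ }, { x₁, x₃, x₄, x₅, x₆ }, { x₂, x₃, x₄, x₅, x₆ }, X }.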